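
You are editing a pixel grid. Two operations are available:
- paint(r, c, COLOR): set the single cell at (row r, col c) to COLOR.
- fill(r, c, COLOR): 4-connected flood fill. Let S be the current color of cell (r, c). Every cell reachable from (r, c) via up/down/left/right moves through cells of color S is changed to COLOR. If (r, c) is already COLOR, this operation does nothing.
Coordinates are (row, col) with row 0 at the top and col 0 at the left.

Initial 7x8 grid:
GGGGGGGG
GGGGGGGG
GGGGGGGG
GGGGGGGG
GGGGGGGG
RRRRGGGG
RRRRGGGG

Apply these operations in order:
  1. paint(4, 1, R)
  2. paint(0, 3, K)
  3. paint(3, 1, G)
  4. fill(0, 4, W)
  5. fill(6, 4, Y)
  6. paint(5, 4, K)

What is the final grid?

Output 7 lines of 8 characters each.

After op 1 paint(4,1,R):
GGGGGGGG
GGGGGGGG
GGGGGGGG
GGGGGGGG
GRGGGGGG
RRRRGGGG
RRRRGGGG
After op 2 paint(0,3,K):
GGGKGGGG
GGGGGGGG
GGGGGGGG
GGGGGGGG
GRGGGGGG
RRRRGGGG
RRRRGGGG
After op 3 paint(3,1,G):
GGGKGGGG
GGGGGGGG
GGGGGGGG
GGGGGGGG
GRGGGGGG
RRRRGGGG
RRRRGGGG
After op 4 fill(0,4,W) [46 cells changed]:
WWWKWWWW
WWWWWWWW
WWWWWWWW
WWWWWWWW
WRWWWWWW
RRRRWWWW
RRRRWWWW
After op 5 fill(6,4,Y) [46 cells changed]:
YYYKYYYY
YYYYYYYY
YYYYYYYY
YYYYYYYY
YRYYYYYY
RRRRYYYY
RRRRYYYY
After op 6 paint(5,4,K):
YYYKYYYY
YYYYYYYY
YYYYYYYY
YYYYYYYY
YRYYYYYY
RRRRKYYY
RRRRYYYY

Answer: YYYKYYYY
YYYYYYYY
YYYYYYYY
YYYYYYYY
YRYYYYYY
RRRRKYYY
RRRRYYYY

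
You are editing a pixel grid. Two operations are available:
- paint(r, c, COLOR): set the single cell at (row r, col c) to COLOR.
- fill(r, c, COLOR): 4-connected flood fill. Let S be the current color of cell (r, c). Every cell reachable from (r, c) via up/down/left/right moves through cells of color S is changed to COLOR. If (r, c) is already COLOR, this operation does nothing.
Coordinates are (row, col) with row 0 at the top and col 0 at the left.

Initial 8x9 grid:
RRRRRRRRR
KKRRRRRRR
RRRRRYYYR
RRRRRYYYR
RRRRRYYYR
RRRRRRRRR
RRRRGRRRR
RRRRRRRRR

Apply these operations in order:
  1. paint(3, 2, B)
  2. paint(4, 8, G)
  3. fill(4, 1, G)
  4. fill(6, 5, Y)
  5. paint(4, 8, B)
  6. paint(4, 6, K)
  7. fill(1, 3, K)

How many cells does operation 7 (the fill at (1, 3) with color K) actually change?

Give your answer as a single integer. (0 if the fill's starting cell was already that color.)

After op 1 paint(3,2,B):
RRRRRRRRR
KKRRRRRRR
RRRRRYYYR
RRBRRYYYR
RRRRRYYYR
RRRRRRRRR
RRRRGRRRR
RRRRRRRRR
After op 2 paint(4,8,G):
RRRRRRRRR
KKRRRRRRR
RRRRRYYYR
RRBRRYYYR
RRRRRYYYG
RRRRRRRRR
RRRRGRRRR
RRRRRRRRR
After op 3 fill(4,1,G) [58 cells changed]:
GGGGGGGGG
KKGGGGGGG
GGGGGYYYG
GGBGGYYYG
GGGGGYYYG
GGGGGGGGG
GGGGGGGGG
GGGGGGGGG
After op 4 fill(6,5,Y) [60 cells changed]:
YYYYYYYYY
KKYYYYYYY
YYYYYYYYY
YYBYYYYYY
YYYYYYYYY
YYYYYYYYY
YYYYYYYYY
YYYYYYYYY
After op 5 paint(4,8,B):
YYYYYYYYY
KKYYYYYYY
YYYYYYYYY
YYBYYYYYY
YYYYYYYYB
YYYYYYYYY
YYYYYYYYY
YYYYYYYYY
After op 6 paint(4,6,K):
YYYYYYYYY
KKYYYYYYY
YYYYYYYYY
YYBYYYYYY
YYYYYYKYB
YYYYYYYYY
YYYYYYYYY
YYYYYYYYY
After op 7 fill(1,3,K) [67 cells changed]:
KKKKKKKKK
KKKKKKKKK
KKKKKKKKK
KKBKKKKKK
KKKKKKKKB
KKKKKKKKK
KKKKKKKKK
KKKKKKKKK

Answer: 67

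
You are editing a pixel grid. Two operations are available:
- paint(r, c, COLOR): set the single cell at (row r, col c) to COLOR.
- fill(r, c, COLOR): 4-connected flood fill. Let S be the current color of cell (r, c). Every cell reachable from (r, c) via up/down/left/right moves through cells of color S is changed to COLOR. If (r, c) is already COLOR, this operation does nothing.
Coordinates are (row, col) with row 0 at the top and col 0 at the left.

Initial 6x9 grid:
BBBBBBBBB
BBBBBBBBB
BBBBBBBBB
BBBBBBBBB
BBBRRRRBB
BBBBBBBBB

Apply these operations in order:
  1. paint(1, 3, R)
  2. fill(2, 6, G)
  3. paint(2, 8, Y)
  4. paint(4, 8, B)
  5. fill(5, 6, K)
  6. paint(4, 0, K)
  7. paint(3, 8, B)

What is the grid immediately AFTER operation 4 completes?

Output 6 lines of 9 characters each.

Answer: GGGGGGGGG
GGGRGGGGG
GGGGGGGGY
GGGGGGGGG
GGGRRRRGB
GGGGGGGGG

Derivation:
After op 1 paint(1,3,R):
BBBBBBBBB
BBBRBBBBB
BBBBBBBBB
BBBBBBBBB
BBBRRRRBB
BBBBBBBBB
After op 2 fill(2,6,G) [49 cells changed]:
GGGGGGGGG
GGGRGGGGG
GGGGGGGGG
GGGGGGGGG
GGGRRRRGG
GGGGGGGGG
After op 3 paint(2,8,Y):
GGGGGGGGG
GGGRGGGGG
GGGGGGGGY
GGGGGGGGG
GGGRRRRGG
GGGGGGGGG
After op 4 paint(4,8,B):
GGGGGGGGG
GGGRGGGGG
GGGGGGGGY
GGGGGGGGG
GGGRRRRGB
GGGGGGGGG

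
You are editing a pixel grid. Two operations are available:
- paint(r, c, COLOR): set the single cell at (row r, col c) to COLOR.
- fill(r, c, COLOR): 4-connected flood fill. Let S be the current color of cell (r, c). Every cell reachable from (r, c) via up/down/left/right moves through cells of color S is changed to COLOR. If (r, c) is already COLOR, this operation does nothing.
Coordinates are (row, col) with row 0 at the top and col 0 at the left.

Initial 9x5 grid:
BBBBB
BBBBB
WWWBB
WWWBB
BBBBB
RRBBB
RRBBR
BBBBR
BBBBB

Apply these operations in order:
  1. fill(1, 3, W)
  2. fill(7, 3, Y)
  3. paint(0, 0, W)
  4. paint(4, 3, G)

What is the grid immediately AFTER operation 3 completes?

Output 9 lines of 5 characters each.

After op 1 fill(1,3,W) [33 cells changed]:
WWWWW
WWWWW
WWWWW
WWWWW
WWWWW
RRWWW
RRWWR
WWWWR
WWWWW
After op 2 fill(7,3,Y) [39 cells changed]:
YYYYY
YYYYY
YYYYY
YYYYY
YYYYY
RRYYY
RRYYR
YYYYR
YYYYY
After op 3 paint(0,0,W):
WYYYY
YYYYY
YYYYY
YYYYY
YYYYY
RRYYY
RRYYR
YYYYR
YYYYY

Answer: WYYYY
YYYYY
YYYYY
YYYYY
YYYYY
RRYYY
RRYYR
YYYYR
YYYYY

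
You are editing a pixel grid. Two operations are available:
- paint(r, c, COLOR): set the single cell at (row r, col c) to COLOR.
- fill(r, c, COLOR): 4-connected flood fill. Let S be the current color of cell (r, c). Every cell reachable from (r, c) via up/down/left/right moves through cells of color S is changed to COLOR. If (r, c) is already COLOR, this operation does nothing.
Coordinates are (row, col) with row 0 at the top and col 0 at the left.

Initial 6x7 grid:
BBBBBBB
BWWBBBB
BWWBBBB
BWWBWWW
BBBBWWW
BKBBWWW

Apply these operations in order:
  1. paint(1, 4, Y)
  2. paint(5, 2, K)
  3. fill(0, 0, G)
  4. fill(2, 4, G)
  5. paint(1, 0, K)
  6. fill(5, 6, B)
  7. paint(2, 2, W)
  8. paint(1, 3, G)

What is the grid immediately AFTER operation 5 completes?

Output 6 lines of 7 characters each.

Answer: GGGGGGG
KWWGYGG
GWWGGGG
GWWGWWW
GGGGWWW
GKKGWWW

Derivation:
After op 1 paint(1,4,Y):
BBBBBBB
BWWBYBB
BWWBBBB
BWWBWWW
BBBBWWW
BKBBWWW
After op 2 paint(5,2,K):
BBBBBBB
BWWBYBB
BWWBBBB
BWWBWWW
BBBBWWW
BKKBWWW
After op 3 fill(0,0,G) [24 cells changed]:
GGGGGGG
GWWGYGG
GWWGGGG
GWWGWWW
GGGGWWW
GKKGWWW
After op 4 fill(2,4,G) [0 cells changed]:
GGGGGGG
GWWGYGG
GWWGGGG
GWWGWWW
GGGGWWW
GKKGWWW
After op 5 paint(1,0,K):
GGGGGGG
KWWGYGG
GWWGGGG
GWWGWWW
GGGGWWW
GKKGWWW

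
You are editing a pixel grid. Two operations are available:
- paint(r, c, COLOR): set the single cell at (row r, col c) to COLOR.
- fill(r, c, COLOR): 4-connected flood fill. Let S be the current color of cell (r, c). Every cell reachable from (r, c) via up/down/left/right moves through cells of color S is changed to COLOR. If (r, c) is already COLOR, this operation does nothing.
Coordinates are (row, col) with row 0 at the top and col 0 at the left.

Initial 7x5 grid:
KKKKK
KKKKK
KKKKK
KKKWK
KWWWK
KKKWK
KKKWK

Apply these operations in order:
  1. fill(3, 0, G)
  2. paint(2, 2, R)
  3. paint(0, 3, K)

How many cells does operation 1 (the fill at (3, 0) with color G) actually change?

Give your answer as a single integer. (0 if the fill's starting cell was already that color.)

Answer: 29

Derivation:
After op 1 fill(3,0,G) [29 cells changed]:
GGGGG
GGGGG
GGGGG
GGGWG
GWWWG
GGGWG
GGGWG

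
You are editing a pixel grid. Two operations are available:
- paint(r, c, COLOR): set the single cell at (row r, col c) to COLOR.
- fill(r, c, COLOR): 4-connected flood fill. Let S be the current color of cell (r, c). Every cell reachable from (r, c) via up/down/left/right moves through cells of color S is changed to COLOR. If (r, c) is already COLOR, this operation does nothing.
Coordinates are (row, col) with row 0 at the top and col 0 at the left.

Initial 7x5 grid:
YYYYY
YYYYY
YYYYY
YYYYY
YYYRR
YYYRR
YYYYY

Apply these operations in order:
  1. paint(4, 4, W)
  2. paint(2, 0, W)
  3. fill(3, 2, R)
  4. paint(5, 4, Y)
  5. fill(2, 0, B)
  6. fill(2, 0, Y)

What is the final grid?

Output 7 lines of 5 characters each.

After op 1 paint(4,4,W):
YYYYY
YYYYY
YYYYY
YYYYY
YYYRW
YYYRR
YYYYY
After op 2 paint(2,0,W):
YYYYY
YYYYY
WYYYY
YYYYY
YYYRW
YYYRR
YYYYY
After op 3 fill(3,2,R) [30 cells changed]:
RRRRR
RRRRR
WRRRR
RRRRR
RRRRW
RRRRR
RRRRR
After op 4 paint(5,4,Y):
RRRRR
RRRRR
WRRRR
RRRRR
RRRRW
RRRRY
RRRRR
After op 5 fill(2,0,B) [1 cells changed]:
RRRRR
RRRRR
BRRRR
RRRRR
RRRRW
RRRRY
RRRRR
After op 6 fill(2,0,Y) [1 cells changed]:
RRRRR
RRRRR
YRRRR
RRRRR
RRRRW
RRRRY
RRRRR

Answer: RRRRR
RRRRR
YRRRR
RRRRR
RRRRW
RRRRY
RRRRR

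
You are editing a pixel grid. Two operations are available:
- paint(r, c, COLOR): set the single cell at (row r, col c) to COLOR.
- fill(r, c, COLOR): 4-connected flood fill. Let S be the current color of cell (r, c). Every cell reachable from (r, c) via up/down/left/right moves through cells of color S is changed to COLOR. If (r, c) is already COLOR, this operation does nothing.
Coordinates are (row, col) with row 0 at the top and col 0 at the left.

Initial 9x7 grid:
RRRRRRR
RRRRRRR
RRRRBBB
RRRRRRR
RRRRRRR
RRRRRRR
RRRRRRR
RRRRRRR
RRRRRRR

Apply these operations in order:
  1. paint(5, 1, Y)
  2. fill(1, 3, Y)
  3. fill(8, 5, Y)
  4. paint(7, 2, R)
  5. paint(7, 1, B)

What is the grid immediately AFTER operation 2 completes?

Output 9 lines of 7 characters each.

After op 1 paint(5,1,Y):
RRRRRRR
RRRRRRR
RRRRBBB
RRRRRRR
RRRRRRR
RYRRRRR
RRRRRRR
RRRRRRR
RRRRRRR
After op 2 fill(1,3,Y) [59 cells changed]:
YYYYYYY
YYYYYYY
YYYYBBB
YYYYYYY
YYYYYYY
YYYYYYY
YYYYYYY
YYYYYYY
YYYYYYY

Answer: YYYYYYY
YYYYYYY
YYYYBBB
YYYYYYY
YYYYYYY
YYYYYYY
YYYYYYY
YYYYYYY
YYYYYYY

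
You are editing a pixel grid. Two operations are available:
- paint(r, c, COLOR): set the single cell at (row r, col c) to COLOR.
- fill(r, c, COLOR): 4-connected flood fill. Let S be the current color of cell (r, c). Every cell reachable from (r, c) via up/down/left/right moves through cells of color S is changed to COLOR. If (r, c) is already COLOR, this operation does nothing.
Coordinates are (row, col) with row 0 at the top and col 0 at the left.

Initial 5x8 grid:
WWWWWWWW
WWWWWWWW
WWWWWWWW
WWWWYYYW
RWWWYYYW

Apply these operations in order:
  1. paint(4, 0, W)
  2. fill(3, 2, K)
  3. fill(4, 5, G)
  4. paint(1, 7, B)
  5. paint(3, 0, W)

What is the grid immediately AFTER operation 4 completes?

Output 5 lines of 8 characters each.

Answer: KKKKKKKK
KKKKKKKB
KKKKKKKK
KKKKGGGK
KKKKGGGK

Derivation:
After op 1 paint(4,0,W):
WWWWWWWW
WWWWWWWW
WWWWWWWW
WWWWYYYW
WWWWYYYW
After op 2 fill(3,2,K) [34 cells changed]:
KKKKKKKK
KKKKKKKK
KKKKKKKK
KKKKYYYK
KKKKYYYK
After op 3 fill(4,5,G) [6 cells changed]:
KKKKKKKK
KKKKKKKK
KKKKKKKK
KKKKGGGK
KKKKGGGK
After op 4 paint(1,7,B):
KKKKKKKK
KKKKKKKB
KKKKKKKK
KKKKGGGK
KKKKGGGK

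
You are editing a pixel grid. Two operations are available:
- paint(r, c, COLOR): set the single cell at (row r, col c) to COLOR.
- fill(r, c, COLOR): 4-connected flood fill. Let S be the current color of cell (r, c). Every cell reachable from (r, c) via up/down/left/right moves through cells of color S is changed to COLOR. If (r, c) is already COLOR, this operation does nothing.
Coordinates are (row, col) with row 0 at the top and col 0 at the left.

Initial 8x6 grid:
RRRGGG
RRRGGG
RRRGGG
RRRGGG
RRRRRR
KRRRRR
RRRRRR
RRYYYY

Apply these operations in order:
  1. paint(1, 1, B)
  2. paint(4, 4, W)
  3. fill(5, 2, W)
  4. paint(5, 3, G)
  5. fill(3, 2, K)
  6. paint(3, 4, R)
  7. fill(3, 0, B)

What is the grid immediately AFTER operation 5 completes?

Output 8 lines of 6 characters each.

After op 1 paint(1,1,B):
RRRGGG
RBRGGG
RRRGGG
RRRGGG
RRRRRR
KRRRRR
RRRRRR
RRYYYY
After op 2 paint(4,4,W):
RRRGGG
RBRGGG
RRRGGG
RRRGGG
RRRRWR
KRRRRR
RRRRRR
RRYYYY
After op 3 fill(5,2,W) [29 cells changed]:
WWWGGG
WBWGGG
WWWGGG
WWWGGG
WWWWWW
KWWWWW
WWWWWW
WWYYYY
After op 4 paint(5,3,G):
WWWGGG
WBWGGG
WWWGGG
WWWGGG
WWWWWW
KWWGWW
WWWWWW
WWYYYY
After op 5 fill(3,2,K) [29 cells changed]:
KKKGGG
KBKGGG
KKKGGG
KKKGGG
KKKKKK
KKKGKK
KKKKKK
KKYYYY

Answer: KKKGGG
KBKGGG
KKKGGG
KKKGGG
KKKKKK
KKKGKK
KKKKKK
KKYYYY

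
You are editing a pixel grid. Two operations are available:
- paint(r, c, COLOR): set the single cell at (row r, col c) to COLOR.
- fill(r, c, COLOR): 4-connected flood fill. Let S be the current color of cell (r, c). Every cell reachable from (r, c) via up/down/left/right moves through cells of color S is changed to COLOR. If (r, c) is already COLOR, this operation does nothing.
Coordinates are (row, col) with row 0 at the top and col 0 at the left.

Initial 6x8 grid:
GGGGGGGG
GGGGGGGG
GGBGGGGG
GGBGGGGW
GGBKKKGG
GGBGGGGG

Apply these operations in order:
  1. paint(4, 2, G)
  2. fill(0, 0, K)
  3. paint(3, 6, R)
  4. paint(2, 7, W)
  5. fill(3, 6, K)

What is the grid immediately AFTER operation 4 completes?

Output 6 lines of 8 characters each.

After op 1 paint(4,2,G):
GGGGGGGG
GGGGGGGG
GGBGGGGG
GGBGGGGW
GGGKKKGG
GGBGGGGG
After op 2 fill(0,0,K) [41 cells changed]:
KKKKKKKK
KKKKKKKK
KKBKKKKK
KKBKKKKW
KKKKKKKK
KKBKKKKK
After op 3 paint(3,6,R):
KKKKKKKK
KKKKKKKK
KKBKKKKK
KKBKKKRW
KKKKKKKK
KKBKKKKK
After op 4 paint(2,7,W):
KKKKKKKK
KKKKKKKK
KKBKKKKW
KKBKKKRW
KKKKKKKK
KKBKKKKK

Answer: KKKKKKKK
KKKKKKKK
KKBKKKKW
KKBKKKRW
KKKKKKKK
KKBKKKKK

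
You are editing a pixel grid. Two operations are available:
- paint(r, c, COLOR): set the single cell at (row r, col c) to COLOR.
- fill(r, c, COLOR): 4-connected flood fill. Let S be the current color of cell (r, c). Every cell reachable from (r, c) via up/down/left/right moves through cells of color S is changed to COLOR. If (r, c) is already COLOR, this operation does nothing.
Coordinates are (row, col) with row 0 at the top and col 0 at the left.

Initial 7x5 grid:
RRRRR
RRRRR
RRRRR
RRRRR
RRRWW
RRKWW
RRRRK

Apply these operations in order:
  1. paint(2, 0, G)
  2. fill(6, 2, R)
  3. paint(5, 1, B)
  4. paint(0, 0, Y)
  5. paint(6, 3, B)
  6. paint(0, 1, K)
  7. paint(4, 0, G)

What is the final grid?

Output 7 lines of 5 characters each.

After op 1 paint(2,0,G):
RRRRR
RRRRR
GRRRR
RRRRR
RRRWW
RRKWW
RRRRK
After op 2 fill(6,2,R) [0 cells changed]:
RRRRR
RRRRR
GRRRR
RRRRR
RRRWW
RRKWW
RRRRK
After op 3 paint(5,1,B):
RRRRR
RRRRR
GRRRR
RRRRR
RRRWW
RBKWW
RRRRK
After op 4 paint(0,0,Y):
YRRRR
RRRRR
GRRRR
RRRRR
RRRWW
RBKWW
RRRRK
After op 5 paint(6,3,B):
YRRRR
RRRRR
GRRRR
RRRRR
RRRWW
RBKWW
RRRBK
After op 6 paint(0,1,K):
YKRRR
RRRRR
GRRRR
RRRRR
RRRWW
RBKWW
RRRBK
After op 7 paint(4,0,G):
YKRRR
RRRRR
GRRRR
RRRRR
GRRWW
RBKWW
RRRBK

Answer: YKRRR
RRRRR
GRRRR
RRRRR
GRRWW
RBKWW
RRRBK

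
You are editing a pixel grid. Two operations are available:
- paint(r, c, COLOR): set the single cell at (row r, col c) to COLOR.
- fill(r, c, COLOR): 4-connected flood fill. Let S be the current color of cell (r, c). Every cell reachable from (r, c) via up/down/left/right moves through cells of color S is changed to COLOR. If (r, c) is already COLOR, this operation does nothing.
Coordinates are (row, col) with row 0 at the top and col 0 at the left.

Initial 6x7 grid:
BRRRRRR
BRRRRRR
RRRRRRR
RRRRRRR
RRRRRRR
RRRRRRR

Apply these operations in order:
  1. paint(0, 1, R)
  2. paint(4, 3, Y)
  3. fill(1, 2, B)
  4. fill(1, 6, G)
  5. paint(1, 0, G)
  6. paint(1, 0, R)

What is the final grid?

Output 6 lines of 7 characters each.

Answer: GGGGGGG
RGGGGGG
GGGGGGG
GGGGGGG
GGGYGGG
GGGGGGG

Derivation:
After op 1 paint(0,1,R):
BRRRRRR
BRRRRRR
RRRRRRR
RRRRRRR
RRRRRRR
RRRRRRR
After op 2 paint(4,3,Y):
BRRRRRR
BRRRRRR
RRRRRRR
RRRRRRR
RRRYRRR
RRRRRRR
After op 3 fill(1,2,B) [39 cells changed]:
BBBBBBB
BBBBBBB
BBBBBBB
BBBBBBB
BBBYBBB
BBBBBBB
After op 4 fill(1,6,G) [41 cells changed]:
GGGGGGG
GGGGGGG
GGGGGGG
GGGGGGG
GGGYGGG
GGGGGGG
After op 5 paint(1,0,G):
GGGGGGG
GGGGGGG
GGGGGGG
GGGGGGG
GGGYGGG
GGGGGGG
After op 6 paint(1,0,R):
GGGGGGG
RGGGGGG
GGGGGGG
GGGGGGG
GGGYGGG
GGGGGGG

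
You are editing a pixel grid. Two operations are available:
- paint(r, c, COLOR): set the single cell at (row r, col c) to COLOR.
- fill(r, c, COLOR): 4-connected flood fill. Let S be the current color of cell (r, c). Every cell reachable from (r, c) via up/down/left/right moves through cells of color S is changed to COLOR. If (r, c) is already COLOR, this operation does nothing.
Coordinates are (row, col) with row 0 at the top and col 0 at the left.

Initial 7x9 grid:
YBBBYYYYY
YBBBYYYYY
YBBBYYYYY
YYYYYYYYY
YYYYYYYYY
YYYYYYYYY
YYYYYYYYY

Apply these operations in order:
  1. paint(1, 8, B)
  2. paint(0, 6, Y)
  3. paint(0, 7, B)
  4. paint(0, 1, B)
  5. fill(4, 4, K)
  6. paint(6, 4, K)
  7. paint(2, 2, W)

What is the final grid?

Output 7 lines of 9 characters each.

Answer: KBBBKKKBY
KBBBKKKKB
KBWBKKKKK
KKKKKKKKK
KKKKKKKKK
KKKKKKKKK
KKKKKKKKK

Derivation:
After op 1 paint(1,8,B):
YBBBYYYYY
YBBBYYYYB
YBBBYYYYY
YYYYYYYYY
YYYYYYYYY
YYYYYYYYY
YYYYYYYYY
After op 2 paint(0,6,Y):
YBBBYYYYY
YBBBYYYYB
YBBBYYYYY
YYYYYYYYY
YYYYYYYYY
YYYYYYYYY
YYYYYYYYY
After op 3 paint(0,7,B):
YBBBYYYBY
YBBBYYYYB
YBBBYYYYY
YYYYYYYYY
YYYYYYYYY
YYYYYYYYY
YYYYYYYYY
After op 4 paint(0,1,B):
YBBBYYYBY
YBBBYYYYB
YBBBYYYYY
YYYYYYYYY
YYYYYYYYY
YYYYYYYYY
YYYYYYYYY
After op 5 fill(4,4,K) [51 cells changed]:
KBBBKKKBY
KBBBKKKKB
KBBBKKKKK
KKKKKKKKK
KKKKKKKKK
KKKKKKKKK
KKKKKKKKK
After op 6 paint(6,4,K):
KBBBKKKBY
KBBBKKKKB
KBBBKKKKK
KKKKKKKKK
KKKKKKKKK
KKKKKKKKK
KKKKKKKKK
After op 7 paint(2,2,W):
KBBBKKKBY
KBBBKKKKB
KBWBKKKKK
KKKKKKKKK
KKKKKKKKK
KKKKKKKKK
KKKKKKKKK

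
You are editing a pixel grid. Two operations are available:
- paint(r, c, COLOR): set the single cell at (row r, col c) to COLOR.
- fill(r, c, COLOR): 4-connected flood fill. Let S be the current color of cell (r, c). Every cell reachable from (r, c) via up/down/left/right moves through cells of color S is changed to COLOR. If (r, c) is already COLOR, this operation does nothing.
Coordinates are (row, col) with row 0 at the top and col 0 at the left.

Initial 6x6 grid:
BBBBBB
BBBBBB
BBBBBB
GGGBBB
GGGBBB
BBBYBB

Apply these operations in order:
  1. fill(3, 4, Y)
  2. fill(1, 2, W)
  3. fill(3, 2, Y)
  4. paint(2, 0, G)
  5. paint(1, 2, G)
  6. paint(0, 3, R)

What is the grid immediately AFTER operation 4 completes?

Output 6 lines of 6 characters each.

Answer: WWWWWW
WWWWWW
GWWWWW
YYYWWW
YYYWWW
BBBWWW

Derivation:
After op 1 fill(3,4,Y) [26 cells changed]:
YYYYYY
YYYYYY
YYYYYY
GGGYYY
GGGYYY
BBBYYY
After op 2 fill(1,2,W) [27 cells changed]:
WWWWWW
WWWWWW
WWWWWW
GGGWWW
GGGWWW
BBBWWW
After op 3 fill(3,2,Y) [6 cells changed]:
WWWWWW
WWWWWW
WWWWWW
YYYWWW
YYYWWW
BBBWWW
After op 4 paint(2,0,G):
WWWWWW
WWWWWW
GWWWWW
YYYWWW
YYYWWW
BBBWWW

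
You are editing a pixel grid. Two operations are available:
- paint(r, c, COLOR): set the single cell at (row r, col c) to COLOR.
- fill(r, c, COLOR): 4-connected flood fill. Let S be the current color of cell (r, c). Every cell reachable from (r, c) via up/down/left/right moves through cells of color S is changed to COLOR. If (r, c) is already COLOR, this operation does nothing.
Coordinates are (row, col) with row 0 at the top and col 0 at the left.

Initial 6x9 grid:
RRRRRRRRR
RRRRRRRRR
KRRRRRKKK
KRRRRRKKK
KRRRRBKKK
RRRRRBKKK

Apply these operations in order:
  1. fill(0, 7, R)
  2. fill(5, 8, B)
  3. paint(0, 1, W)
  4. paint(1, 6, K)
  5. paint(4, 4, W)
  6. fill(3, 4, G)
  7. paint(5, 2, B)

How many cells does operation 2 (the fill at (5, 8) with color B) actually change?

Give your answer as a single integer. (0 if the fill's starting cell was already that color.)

Answer: 12

Derivation:
After op 1 fill(0,7,R) [0 cells changed]:
RRRRRRRRR
RRRRRRRRR
KRRRRRKKK
KRRRRRKKK
KRRRRBKKK
RRRRRBKKK
After op 2 fill(5,8,B) [12 cells changed]:
RRRRRRRRR
RRRRRRRRR
KRRRRRBBB
KRRRRRBBB
KRRRRBBBB
RRRRRBBBB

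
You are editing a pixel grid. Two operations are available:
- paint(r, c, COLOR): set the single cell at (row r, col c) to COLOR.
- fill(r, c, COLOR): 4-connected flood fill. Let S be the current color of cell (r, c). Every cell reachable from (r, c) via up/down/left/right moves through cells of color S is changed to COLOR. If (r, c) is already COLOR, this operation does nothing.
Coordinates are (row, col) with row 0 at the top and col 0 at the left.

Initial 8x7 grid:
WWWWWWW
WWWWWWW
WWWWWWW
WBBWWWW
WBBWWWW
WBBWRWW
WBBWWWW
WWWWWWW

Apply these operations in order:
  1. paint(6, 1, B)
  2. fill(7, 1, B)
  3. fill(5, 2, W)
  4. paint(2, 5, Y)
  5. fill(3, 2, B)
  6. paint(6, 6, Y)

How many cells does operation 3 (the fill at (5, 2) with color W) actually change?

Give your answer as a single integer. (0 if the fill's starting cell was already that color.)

After op 1 paint(6,1,B):
WWWWWWW
WWWWWWW
WWWWWWW
WBBWWWW
WBBWWWW
WBBWRWW
WBBWWWW
WWWWWWW
After op 2 fill(7,1,B) [47 cells changed]:
BBBBBBB
BBBBBBB
BBBBBBB
BBBBBBB
BBBBBBB
BBBBRBB
BBBBBBB
BBBBBBB
After op 3 fill(5,2,W) [55 cells changed]:
WWWWWWW
WWWWWWW
WWWWWWW
WWWWWWW
WWWWWWW
WWWWRWW
WWWWWWW
WWWWWWW

Answer: 55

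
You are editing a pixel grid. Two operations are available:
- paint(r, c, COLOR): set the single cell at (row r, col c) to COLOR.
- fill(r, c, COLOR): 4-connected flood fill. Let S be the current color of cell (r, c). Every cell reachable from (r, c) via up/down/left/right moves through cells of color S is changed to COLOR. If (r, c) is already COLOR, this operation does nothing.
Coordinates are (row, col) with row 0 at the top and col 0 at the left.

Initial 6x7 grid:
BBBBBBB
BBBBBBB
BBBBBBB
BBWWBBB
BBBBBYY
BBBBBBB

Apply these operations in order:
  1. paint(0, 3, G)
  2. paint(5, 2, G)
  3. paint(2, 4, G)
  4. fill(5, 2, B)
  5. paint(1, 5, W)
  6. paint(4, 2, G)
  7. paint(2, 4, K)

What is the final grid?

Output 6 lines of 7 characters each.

Answer: BBBGBBB
BBBBBWB
BBBBKBB
BBWWBBB
BBGBBYY
BBBBBBB

Derivation:
After op 1 paint(0,3,G):
BBBGBBB
BBBBBBB
BBBBBBB
BBWWBBB
BBBBBYY
BBBBBBB
After op 2 paint(5,2,G):
BBBGBBB
BBBBBBB
BBBBBBB
BBWWBBB
BBBBBYY
BBGBBBB
After op 3 paint(2,4,G):
BBBGBBB
BBBBBBB
BBBBGBB
BBWWBBB
BBBBBYY
BBGBBBB
After op 4 fill(5,2,B) [1 cells changed]:
BBBGBBB
BBBBBBB
BBBBGBB
BBWWBBB
BBBBBYY
BBBBBBB
After op 5 paint(1,5,W):
BBBGBBB
BBBBBWB
BBBBGBB
BBWWBBB
BBBBBYY
BBBBBBB
After op 6 paint(4,2,G):
BBBGBBB
BBBBBWB
BBBBGBB
BBWWBBB
BBGBBYY
BBBBBBB
After op 7 paint(2,4,K):
BBBGBBB
BBBBBWB
BBBBKBB
BBWWBBB
BBGBBYY
BBBBBBB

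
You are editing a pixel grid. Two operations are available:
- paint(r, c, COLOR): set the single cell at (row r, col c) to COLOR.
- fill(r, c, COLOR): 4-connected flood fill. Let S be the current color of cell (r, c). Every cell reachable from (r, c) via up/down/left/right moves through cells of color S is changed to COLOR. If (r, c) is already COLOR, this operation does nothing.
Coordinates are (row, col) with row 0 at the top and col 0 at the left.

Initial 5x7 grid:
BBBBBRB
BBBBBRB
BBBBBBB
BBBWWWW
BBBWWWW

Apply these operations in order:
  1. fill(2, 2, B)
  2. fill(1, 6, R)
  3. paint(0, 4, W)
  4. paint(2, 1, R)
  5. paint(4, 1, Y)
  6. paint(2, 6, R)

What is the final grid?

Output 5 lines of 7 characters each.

After op 1 fill(2,2,B) [0 cells changed]:
BBBBBRB
BBBBBRB
BBBBBBB
BBBWWWW
BBBWWWW
After op 2 fill(1,6,R) [25 cells changed]:
RRRRRRR
RRRRRRR
RRRRRRR
RRRWWWW
RRRWWWW
After op 3 paint(0,4,W):
RRRRWRR
RRRRRRR
RRRRRRR
RRRWWWW
RRRWWWW
After op 4 paint(2,1,R):
RRRRWRR
RRRRRRR
RRRRRRR
RRRWWWW
RRRWWWW
After op 5 paint(4,1,Y):
RRRRWRR
RRRRRRR
RRRRRRR
RRRWWWW
RYRWWWW
After op 6 paint(2,6,R):
RRRRWRR
RRRRRRR
RRRRRRR
RRRWWWW
RYRWWWW

Answer: RRRRWRR
RRRRRRR
RRRRRRR
RRRWWWW
RYRWWWW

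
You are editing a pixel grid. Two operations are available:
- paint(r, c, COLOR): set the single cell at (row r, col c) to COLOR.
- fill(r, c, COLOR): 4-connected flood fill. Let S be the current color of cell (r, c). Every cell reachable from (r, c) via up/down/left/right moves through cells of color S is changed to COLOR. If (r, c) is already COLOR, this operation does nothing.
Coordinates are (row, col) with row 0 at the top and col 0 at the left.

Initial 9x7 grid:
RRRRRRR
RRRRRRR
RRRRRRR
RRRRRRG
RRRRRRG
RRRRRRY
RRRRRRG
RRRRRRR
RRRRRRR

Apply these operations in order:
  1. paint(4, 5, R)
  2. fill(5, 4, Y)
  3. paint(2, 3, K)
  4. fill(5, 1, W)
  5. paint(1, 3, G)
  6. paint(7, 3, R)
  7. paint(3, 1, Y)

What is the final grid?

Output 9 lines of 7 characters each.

After op 1 paint(4,5,R):
RRRRRRR
RRRRRRR
RRRRRRR
RRRRRRG
RRRRRRG
RRRRRRY
RRRRRRG
RRRRRRR
RRRRRRR
After op 2 fill(5,4,Y) [59 cells changed]:
YYYYYYY
YYYYYYY
YYYYYYY
YYYYYYG
YYYYYYG
YYYYYYY
YYYYYYG
YYYYYYY
YYYYYYY
After op 3 paint(2,3,K):
YYYYYYY
YYYYYYY
YYYKYYY
YYYYYYG
YYYYYYG
YYYYYYY
YYYYYYG
YYYYYYY
YYYYYYY
After op 4 fill(5,1,W) [59 cells changed]:
WWWWWWW
WWWWWWW
WWWKWWW
WWWWWWG
WWWWWWG
WWWWWWW
WWWWWWG
WWWWWWW
WWWWWWW
After op 5 paint(1,3,G):
WWWWWWW
WWWGWWW
WWWKWWW
WWWWWWG
WWWWWWG
WWWWWWW
WWWWWWG
WWWWWWW
WWWWWWW
After op 6 paint(7,3,R):
WWWWWWW
WWWGWWW
WWWKWWW
WWWWWWG
WWWWWWG
WWWWWWW
WWWWWWG
WWWRWWW
WWWWWWW
After op 7 paint(3,1,Y):
WWWWWWW
WWWGWWW
WWWKWWW
WYWWWWG
WWWWWWG
WWWWWWW
WWWWWWG
WWWRWWW
WWWWWWW

Answer: WWWWWWW
WWWGWWW
WWWKWWW
WYWWWWG
WWWWWWG
WWWWWWW
WWWWWWG
WWWRWWW
WWWWWWW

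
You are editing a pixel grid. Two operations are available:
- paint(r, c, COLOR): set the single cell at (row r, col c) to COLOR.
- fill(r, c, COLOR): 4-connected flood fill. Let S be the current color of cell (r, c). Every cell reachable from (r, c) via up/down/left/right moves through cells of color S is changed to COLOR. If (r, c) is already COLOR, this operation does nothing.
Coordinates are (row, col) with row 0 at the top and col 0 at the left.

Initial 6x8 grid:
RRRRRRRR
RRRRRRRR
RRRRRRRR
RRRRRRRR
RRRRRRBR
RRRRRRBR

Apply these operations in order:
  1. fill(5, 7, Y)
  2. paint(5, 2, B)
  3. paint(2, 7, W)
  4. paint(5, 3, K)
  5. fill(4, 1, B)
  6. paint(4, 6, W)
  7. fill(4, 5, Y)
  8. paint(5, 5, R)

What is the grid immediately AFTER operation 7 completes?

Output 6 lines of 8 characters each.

Answer: YYYYYYYY
YYYYYYYY
YYYYYYYW
YYYYYYYY
YYYYYYWY
YYYKYYYY

Derivation:
After op 1 fill(5,7,Y) [46 cells changed]:
YYYYYYYY
YYYYYYYY
YYYYYYYY
YYYYYYYY
YYYYYYBY
YYYYYYBY
After op 2 paint(5,2,B):
YYYYYYYY
YYYYYYYY
YYYYYYYY
YYYYYYYY
YYYYYYBY
YYBYYYBY
After op 3 paint(2,7,W):
YYYYYYYY
YYYYYYYY
YYYYYYYW
YYYYYYYY
YYYYYYBY
YYBYYYBY
After op 4 paint(5,3,K):
YYYYYYYY
YYYYYYYY
YYYYYYYW
YYYYYYYY
YYYYYYBY
YYBKYYBY
After op 5 fill(4,1,B) [43 cells changed]:
BBBBBBBB
BBBBBBBB
BBBBBBBW
BBBBBBBB
BBBBBBBB
BBBKBBBB
After op 6 paint(4,6,W):
BBBBBBBB
BBBBBBBB
BBBBBBBW
BBBBBBBB
BBBBBBWB
BBBKBBBB
After op 7 fill(4,5,Y) [45 cells changed]:
YYYYYYYY
YYYYYYYY
YYYYYYYW
YYYYYYYY
YYYYYYWY
YYYKYYYY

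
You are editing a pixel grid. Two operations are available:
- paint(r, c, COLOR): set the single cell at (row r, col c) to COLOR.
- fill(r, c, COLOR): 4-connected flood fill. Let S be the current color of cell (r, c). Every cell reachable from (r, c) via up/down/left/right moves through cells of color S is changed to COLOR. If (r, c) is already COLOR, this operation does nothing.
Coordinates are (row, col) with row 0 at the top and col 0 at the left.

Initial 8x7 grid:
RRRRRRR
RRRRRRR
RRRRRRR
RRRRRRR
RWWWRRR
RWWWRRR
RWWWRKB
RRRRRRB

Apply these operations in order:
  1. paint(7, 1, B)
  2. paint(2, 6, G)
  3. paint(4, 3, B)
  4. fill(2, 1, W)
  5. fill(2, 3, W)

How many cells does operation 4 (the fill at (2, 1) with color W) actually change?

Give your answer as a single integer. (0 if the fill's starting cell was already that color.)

After op 1 paint(7,1,B):
RRRRRRR
RRRRRRR
RRRRRRR
RRRRRRR
RWWWRRR
RWWWRRR
RWWWRKB
RBRRRRB
After op 2 paint(2,6,G):
RRRRRRR
RRRRRRR
RRRRRRG
RRRRRRR
RWWWRRR
RWWWRRR
RWWWRKB
RBRRRRB
After op 3 paint(4,3,B):
RRRRRRR
RRRRRRR
RRRRRRG
RRRRRRR
RWWBRRR
RWWWRRR
RWWWRKB
RBRRRRB
After op 4 fill(2,1,W) [42 cells changed]:
WWWWWWW
WWWWWWW
WWWWWWG
WWWWWWW
WWWBWWW
WWWWWWW
WWWWWKB
WBWWWWB

Answer: 42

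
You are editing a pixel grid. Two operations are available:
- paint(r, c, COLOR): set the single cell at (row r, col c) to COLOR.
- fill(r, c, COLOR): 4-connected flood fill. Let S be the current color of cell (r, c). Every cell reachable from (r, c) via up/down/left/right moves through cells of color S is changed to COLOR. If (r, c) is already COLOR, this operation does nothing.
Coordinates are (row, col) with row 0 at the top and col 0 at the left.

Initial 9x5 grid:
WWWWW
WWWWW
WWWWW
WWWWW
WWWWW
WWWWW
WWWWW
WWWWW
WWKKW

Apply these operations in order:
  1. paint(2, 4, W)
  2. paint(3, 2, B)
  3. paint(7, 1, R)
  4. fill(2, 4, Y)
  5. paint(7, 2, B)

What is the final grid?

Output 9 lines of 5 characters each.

After op 1 paint(2,4,W):
WWWWW
WWWWW
WWWWW
WWWWW
WWWWW
WWWWW
WWWWW
WWWWW
WWKKW
After op 2 paint(3,2,B):
WWWWW
WWWWW
WWWWW
WWBWW
WWWWW
WWWWW
WWWWW
WWWWW
WWKKW
After op 3 paint(7,1,R):
WWWWW
WWWWW
WWWWW
WWBWW
WWWWW
WWWWW
WWWWW
WRWWW
WWKKW
After op 4 fill(2,4,Y) [41 cells changed]:
YYYYY
YYYYY
YYYYY
YYBYY
YYYYY
YYYYY
YYYYY
YRYYY
YYKKY
After op 5 paint(7,2,B):
YYYYY
YYYYY
YYYYY
YYBYY
YYYYY
YYYYY
YYYYY
YRBYY
YYKKY

Answer: YYYYY
YYYYY
YYYYY
YYBYY
YYYYY
YYYYY
YYYYY
YRBYY
YYKKY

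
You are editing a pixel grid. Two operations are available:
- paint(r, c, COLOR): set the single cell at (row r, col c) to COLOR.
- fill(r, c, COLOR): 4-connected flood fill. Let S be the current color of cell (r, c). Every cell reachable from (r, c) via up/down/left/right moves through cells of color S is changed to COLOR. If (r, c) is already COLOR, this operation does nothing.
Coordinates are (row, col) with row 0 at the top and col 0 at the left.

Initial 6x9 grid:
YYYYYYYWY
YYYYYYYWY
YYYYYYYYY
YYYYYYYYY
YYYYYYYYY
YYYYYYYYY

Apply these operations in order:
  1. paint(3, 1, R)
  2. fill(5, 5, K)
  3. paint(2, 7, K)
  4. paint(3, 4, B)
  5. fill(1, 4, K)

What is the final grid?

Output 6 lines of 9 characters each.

After op 1 paint(3,1,R):
YYYYYYYWY
YYYYYYYWY
YYYYYYYYY
YRYYYYYYY
YYYYYYYYY
YYYYYYYYY
After op 2 fill(5,5,K) [51 cells changed]:
KKKKKKKWK
KKKKKKKWK
KKKKKKKKK
KRKKKKKKK
KKKKKKKKK
KKKKKKKKK
After op 3 paint(2,7,K):
KKKKKKKWK
KKKKKKKWK
KKKKKKKKK
KRKKKKKKK
KKKKKKKKK
KKKKKKKKK
After op 4 paint(3,4,B):
KKKKKKKWK
KKKKKKKWK
KKKKKKKKK
KRKKBKKKK
KKKKKKKKK
KKKKKKKKK
After op 5 fill(1,4,K) [0 cells changed]:
KKKKKKKWK
KKKKKKKWK
KKKKKKKKK
KRKKBKKKK
KKKKKKKKK
KKKKKKKKK

Answer: KKKKKKKWK
KKKKKKKWK
KKKKKKKKK
KRKKBKKKK
KKKKKKKKK
KKKKKKKKK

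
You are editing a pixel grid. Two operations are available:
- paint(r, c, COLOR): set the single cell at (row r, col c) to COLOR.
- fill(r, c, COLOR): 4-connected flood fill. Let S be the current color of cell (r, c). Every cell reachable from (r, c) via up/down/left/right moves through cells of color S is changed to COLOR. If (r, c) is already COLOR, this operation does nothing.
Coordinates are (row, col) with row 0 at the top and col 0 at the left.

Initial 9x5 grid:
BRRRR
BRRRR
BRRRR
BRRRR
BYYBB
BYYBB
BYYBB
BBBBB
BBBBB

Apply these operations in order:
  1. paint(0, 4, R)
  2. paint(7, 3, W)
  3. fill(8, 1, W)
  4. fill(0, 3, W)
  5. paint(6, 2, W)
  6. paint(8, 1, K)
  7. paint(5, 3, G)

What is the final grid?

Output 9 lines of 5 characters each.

Answer: WWWWW
WWWWW
WWWWW
WWWWW
WYYWW
WYYGW
WYWWW
WWWWW
WKWWW

Derivation:
After op 1 paint(0,4,R):
BRRRR
BRRRR
BRRRR
BRRRR
BYYBB
BYYBB
BYYBB
BBBBB
BBBBB
After op 2 paint(7,3,W):
BRRRR
BRRRR
BRRRR
BRRRR
BYYBB
BYYBB
BYYBB
BBBWB
BBBBB
After op 3 fill(8,1,W) [22 cells changed]:
WRRRR
WRRRR
WRRRR
WRRRR
WYYWW
WYYWW
WYYWW
WWWWW
WWWWW
After op 4 fill(0,3,W) [16 cells changed]:
WWWWW
WWWWW
WWWWW
WWWWW
WYYWW
WYYWW
WYYWW
WWWWW
WWWWW
After op 5 paint(6,2,W):
WWWWW
WWWWW
WWWWW
WWWWW
WYYWW
WYYWW
WYWWW
WWWWW
WWWWW
After op 6 paint(8,1,K):
WWWWW
WWWWW
WWWWW
WWWWW
WYYWW
WYYWW
WYWWW
WWWWW
WKWWW
After op 7 paint(5,3,G):
WWWWW
WWWWW
WWWWW
WWWWW
WYYWW
WYYGW
WYWWW
WWWWW
WKWWW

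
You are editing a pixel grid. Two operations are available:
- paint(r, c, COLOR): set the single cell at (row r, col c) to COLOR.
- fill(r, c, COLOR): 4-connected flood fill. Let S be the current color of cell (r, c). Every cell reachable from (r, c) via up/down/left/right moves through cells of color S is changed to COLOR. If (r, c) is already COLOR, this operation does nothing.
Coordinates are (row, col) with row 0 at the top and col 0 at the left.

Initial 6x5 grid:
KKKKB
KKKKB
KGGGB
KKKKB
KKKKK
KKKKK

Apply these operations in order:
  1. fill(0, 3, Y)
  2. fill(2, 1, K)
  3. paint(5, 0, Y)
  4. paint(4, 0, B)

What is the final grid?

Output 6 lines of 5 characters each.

After op 1 fill(0,3,Y) [23 cells changed]:
YYYYB
YYYYB
YGGGB
YYYYB
YYYYY
YYYYY
After op 2 fill(2,1,K) [3 cells changed]:
YYYYB
YYYYB
YKKKB
YYYYB
YYYYY
YYYYY
After op 3 paint(5,0,Y):
YYYYB
YYYYB
YKKKB
YYYYB
YYYYY
YYYYY
After op 4 paint(4,0,B):
YYYYB
YYYYB
YKKKB
YYYYB
BYYYY
YYYYY

Answer: YYYYB
YYYYB
YKKKB
YYYYB
BYYYY
YYYYY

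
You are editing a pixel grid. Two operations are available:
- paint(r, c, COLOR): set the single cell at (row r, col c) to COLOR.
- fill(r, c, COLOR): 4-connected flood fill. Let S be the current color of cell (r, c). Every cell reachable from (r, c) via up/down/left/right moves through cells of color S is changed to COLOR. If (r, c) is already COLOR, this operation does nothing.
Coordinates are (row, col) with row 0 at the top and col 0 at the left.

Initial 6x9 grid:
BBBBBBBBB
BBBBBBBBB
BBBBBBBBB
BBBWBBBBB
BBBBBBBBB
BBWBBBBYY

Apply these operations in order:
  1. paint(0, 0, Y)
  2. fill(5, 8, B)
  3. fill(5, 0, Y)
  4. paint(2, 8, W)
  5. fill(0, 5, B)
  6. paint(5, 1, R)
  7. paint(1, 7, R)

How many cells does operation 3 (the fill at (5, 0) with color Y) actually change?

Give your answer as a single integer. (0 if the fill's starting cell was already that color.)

After op 1 paint(0,0,Y):
YBBBBBBBB
BBBBBBBBB
BBBBBBBBB
BBBWBBBBB
BBBBBBBBB
BBWBBBBYY
After op 2 fill(5,8,B) [2 cells changed]:
YBBBBBBBB
BBBBBBBBB
BBBBBBBBB
BBBWBBBBB
BBBBBBBBB
BBWBBBBBB
After op 3 fill(5,0,Y) [51 cells changed]:
YYYYYYYYY
YYYYYYYYY
YYYYYYYYY
YYYWYYYYY
YYYYYYYYY
YYWYYYYYY

Answer: 51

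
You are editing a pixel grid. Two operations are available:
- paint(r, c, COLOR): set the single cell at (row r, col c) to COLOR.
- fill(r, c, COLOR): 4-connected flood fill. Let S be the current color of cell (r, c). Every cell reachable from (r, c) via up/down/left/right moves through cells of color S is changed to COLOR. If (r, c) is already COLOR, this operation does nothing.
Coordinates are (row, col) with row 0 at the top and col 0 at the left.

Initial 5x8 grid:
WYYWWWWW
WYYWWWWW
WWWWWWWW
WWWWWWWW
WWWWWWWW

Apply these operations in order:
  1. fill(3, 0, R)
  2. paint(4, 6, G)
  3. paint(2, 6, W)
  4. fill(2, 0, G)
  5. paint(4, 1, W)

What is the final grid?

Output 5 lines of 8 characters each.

After op 1 fill(3,0,R) [36 cells changed]:
RYYRRRRR
RYYRRRRR
RRRRRRRR
RRRRRRRR
RRRRRRRR
After op 2 paint(4,6,G):
RYYRRRRR
RYYRRRRR
RRRRRRRR
RRRRRRRR
RRRRRRGR
After op 3 paint(2,6,W):
RYYRRRRR
RYYRRRRR
RRRRRRWR
RRRRRRRR
RRRRRRGR
After op 4 fill(2,0,G) [34 cells changed]:
GYYGGGGG
GYYGGGGG
GGGGGGWG
GGGGGGGG
GGGGGGGG
After op 5 paint(4,1,W):
GYYGGGGG
GYYGGGGG
GGGGGGWG
GGGGGGGG
GWGGGGGG

Answer: GYYGGGGG
GYYGGGGG
GGGGGGWG
GGGGGGGG
GWGGGGGG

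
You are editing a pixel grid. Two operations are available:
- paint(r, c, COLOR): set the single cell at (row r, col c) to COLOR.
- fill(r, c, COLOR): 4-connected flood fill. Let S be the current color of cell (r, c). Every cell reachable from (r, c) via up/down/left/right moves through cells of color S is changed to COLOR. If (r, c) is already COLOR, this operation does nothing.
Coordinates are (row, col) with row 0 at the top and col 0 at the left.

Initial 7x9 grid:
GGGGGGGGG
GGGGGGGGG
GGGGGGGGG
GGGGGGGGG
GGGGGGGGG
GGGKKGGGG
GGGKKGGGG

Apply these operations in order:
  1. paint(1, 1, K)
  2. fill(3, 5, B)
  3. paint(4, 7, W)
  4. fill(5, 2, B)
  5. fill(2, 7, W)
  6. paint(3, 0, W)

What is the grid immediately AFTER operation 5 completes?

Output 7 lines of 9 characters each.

After op 1 paint(1,1,K):
GGGGGGGGG
GKGGGGGGG
GGGGGGGGG
GGGGGGGGG
GGGGGGGGG
GGGKKGGGG
GGGKKGGGG
After op 2 fill(3,5,B) [58 cells changed]:
BBBBBBBBB
BKBBBBBBB
BBBBBBBBB
BBBBBBBBB
BBBBBBBBB
BBBKKBBBB
BBBKKBBBB
After op 3 paint(4,7,W):
BBBBBBBBB
BKBBBBBBB
BBBBBBBBB
BBBBBBBBB
BBBBBBBWB
BBBKKBBBB
BBBKKBBBB
After op 4 fill(5,2,B) [0 cells changed]:
BBBBBBBBB
BKBBBBBBB
BBBBBBBBB
BBBBBBBBB
BBBBBBBWB
BBBKKBBBB
BBBKKBBBB
After op 5 fill(2,7,W) [57 cells changed]:
WWWWWWWWW
WKWWWWWWW
WWWWWWWWW
WWWWWWWWW
WWWWWWWWW
WWWKKWWWW
WWWKKWWWW

Answer: WWWWWWWWW
WKWWWWWWW
WWWWWWWWW
WWWWWWWWW
WWWWWWWWW
WWWKKWWWW
WWWKKWWWW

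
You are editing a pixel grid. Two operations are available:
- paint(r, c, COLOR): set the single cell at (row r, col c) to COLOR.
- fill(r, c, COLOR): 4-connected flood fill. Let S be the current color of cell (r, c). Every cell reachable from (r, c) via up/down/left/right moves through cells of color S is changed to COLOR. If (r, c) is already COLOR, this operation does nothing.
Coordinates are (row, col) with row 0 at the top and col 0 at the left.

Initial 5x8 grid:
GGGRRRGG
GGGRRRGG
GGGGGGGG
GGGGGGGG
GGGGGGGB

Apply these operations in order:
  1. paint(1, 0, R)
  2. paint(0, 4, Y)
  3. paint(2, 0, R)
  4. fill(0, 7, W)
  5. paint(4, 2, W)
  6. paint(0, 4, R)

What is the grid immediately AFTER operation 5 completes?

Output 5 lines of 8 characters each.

Answer: WWWRYRWW
RWWRRRWW
RWWWWWWW
WWWWWWWW
WWWWWWWB

Derivation:
After op 1 paint(1,0,R):
GGGRRRGG
RGGRRRGG
GGGGGGGG
GGGGGGGG
GGGGGGGB
After op 2 paint(0,4,Y):
GGGRYRGG
RGGRRRGG
GGGGGGGG
GGGGGGGG
GGGGGGGB
After op 3 paint(2,0,R):
GGGRYRGG
RGGRRRGG
RGGGGGGG
GGGGGGGG
GGGGGGGB
After op 4 fill(0,7,W) [31 cells changed]:
WWWRYRWW
RWWRRRWW
RWWWWWWW
WWWWWWWW
WWWWWWWB
After op 5 paint(4,2,W):
WWWRYRWW
RWWRRRWW
RWWWWWWW
WWWWWWWW
WWWWWWWB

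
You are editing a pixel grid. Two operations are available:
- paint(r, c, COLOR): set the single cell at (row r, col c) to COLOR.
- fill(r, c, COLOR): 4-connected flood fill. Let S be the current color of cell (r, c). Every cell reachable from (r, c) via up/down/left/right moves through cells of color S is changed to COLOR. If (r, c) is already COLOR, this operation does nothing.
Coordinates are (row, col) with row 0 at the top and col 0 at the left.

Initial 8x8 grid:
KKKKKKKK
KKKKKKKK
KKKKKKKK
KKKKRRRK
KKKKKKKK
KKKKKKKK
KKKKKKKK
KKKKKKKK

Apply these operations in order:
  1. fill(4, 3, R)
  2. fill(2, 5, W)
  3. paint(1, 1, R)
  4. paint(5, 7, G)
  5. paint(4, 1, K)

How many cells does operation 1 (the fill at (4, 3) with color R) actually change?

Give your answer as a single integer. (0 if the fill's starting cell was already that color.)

Answer: 61

Derivation:
After op 1 fill(4,3,R) [61 cells changed]:
RRRRRRRR
RRRRRRRR
RRRRRRRR
RRRRRRRR
RRRRRRRR
RRRRRRRR
RRRRRRRR
RRRRRRRR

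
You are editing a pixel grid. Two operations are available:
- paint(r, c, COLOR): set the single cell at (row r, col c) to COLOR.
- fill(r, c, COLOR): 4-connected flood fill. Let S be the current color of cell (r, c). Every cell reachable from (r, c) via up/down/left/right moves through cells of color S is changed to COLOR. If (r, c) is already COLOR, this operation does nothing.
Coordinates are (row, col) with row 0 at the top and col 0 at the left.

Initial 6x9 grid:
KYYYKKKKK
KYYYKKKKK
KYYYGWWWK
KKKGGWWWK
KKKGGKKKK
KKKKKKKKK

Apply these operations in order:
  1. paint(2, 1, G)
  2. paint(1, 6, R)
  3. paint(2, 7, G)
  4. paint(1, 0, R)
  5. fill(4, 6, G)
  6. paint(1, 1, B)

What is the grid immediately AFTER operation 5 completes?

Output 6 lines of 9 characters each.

After op 1 paint(2,1,G):
KYYYKKKKK
KYYYKKKKK
KGYYGWWWK
KKKGGWWWK
KKKGGKKKK
KKKKKKKKK
After op 2 paint(1,6,R):
KYYYKKKKK
KYYYKKRKK
KGYYGWWWK
KKKGGWWWK
KKKGGKKKK
KKKKKKKKK
After op 3 paint(2,7,G):
KYYYKKKKK
KYYYKKRKK
KGYYGWWGK
KKKGGWWWK
KKKGGKKKK
KKKKKKKKK
After op 4 paint(1,0,R):
KYYYKKKKK
RYYYKKRKK
KGYYGWWGK
KKKGGWWWK
KKKGGKKKK
KKKKKKKKK
After op 5 fill(4,6,G) [31 cells changed]:
KYYYGGGGG
RYYYGGRGG
GGYYGWWGG
GGGGGWWWG
GGGGGGGGG
GGGGGGGGG

Answer: KYYYGGGGG
RYYYGGRGG
GGYYGWWGG
GGGGGWWWG
GGGGGGGGG
GGGGGGGGG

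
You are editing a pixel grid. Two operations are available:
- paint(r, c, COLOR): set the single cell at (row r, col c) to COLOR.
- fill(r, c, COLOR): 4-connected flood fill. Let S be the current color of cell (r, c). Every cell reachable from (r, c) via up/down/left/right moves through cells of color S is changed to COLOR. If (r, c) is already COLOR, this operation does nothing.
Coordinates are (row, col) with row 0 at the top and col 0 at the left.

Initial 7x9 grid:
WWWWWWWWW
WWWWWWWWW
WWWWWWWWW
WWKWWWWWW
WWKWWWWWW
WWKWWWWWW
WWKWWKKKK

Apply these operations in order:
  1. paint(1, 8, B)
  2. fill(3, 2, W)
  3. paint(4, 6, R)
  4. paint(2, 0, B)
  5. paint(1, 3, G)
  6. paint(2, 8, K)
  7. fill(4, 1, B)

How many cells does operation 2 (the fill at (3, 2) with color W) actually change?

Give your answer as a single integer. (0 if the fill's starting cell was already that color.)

After op 1 paint(1,8,B):
WWWWWWWWW
WWWWWWWWB
WWWWWWWWW
WWKWWWWWW
WWKWWWWWW
WWKWWWWWW
WWKWWKKKK
After op 2 fill(3,2,W) [4 cells changed]:
WWWWWWWWW
WWWWWWWWB
WWWWWWWWW
WWWWWWWWW
WWWWWWWWW
WWWWWWWWW
WWWWWKKKK

Answer: 4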